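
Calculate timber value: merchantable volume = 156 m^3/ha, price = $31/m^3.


Value = 156 * 31 = $4836/ha

$4836/ha


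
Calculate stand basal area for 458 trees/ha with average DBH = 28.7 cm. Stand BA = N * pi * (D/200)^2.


(D/200)^2 = (28.7/200)^2 = 0.1435^2 = 0.02059225
Individual BA = 3.141593 * 0.02059225 = 0.0646925 m^2
Stand BA = 458 * 0.0646925 = 29.6292 ≈ 29.63 m^2/ha

29.63 m^2/ha


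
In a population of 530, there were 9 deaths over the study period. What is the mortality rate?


Mortality rate = 9 / 530 = 0.016981 ≈ 0.0170

0.0170


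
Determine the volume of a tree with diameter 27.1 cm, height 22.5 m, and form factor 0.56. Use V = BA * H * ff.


(D/200)^2 = (27.1/200)^2 = 0.1355^2 = 0.01836025
BA = 3.141593 * 0.01836025 = 0.0576804 m^2
V = 0.0576804 * 22.5 * 0.56 = 0.726773 ≈ 0.727 m^3

0.727 m^3


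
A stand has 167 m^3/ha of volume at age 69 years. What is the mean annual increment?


MAI = 167 / 69 = 2.4203 ≈ 2.42 m^3/ha/yr

2.42 m^3/ha/yr


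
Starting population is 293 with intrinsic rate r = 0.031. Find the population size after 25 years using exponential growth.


r*t = 0.031 * 25 = 0.775
exp(0.775) = 2.17059
N = 293 * 2.17059 = 635.983 ≈ 636

636


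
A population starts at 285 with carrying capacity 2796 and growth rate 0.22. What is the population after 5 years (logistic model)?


(K - N0)/N0 = (2796 - 285)/285 = 2511/285 = 8.81053
r*t = 0.22 * 5 = 1.1; exp(-1.1) = 0.332871
8.81053 * 0.332871 = 2.93277
1 + 2.93277 = 3.93277
N = 2796 / 3.93277 = 710.949 ≈ 711

711


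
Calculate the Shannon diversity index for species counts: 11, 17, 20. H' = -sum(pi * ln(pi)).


Total N = 11 + 17 + 20 = 48
Per-species terms:
  p = 11/48 = 0.229167; ln(p) = -1.473304; p*ln(p) = 0.229167 * (-1.473304) = -0.337633
  p = 17/48 = 0.354167; ln(p) = -1.037987; p*ln(p) = 0.354167 * (-1.037987) = -0.367621
  p = 20/48 = 0.416667; ln(p) = -0.875468; p*ln(p) = 0.416667 * (-0.875468) = -0.364779
sum(p*ln(p)) = (-0.337633) + (-0.367621) + (-0.364779) = -1.070033
H' = -(-1.070033) = 1.070033 ≈ 1.0700

1.0700


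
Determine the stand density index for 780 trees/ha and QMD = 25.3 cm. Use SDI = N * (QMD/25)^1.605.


QMD/25 = 25.3/25 = 1.012
(1.012)^1.605 = exp(1.605 * ln(1.012)) = exp(1.605 * 0.0119286) = exp(0.0191454) = 1.01933
SDI = 780 * 1.01933 = 795.077 ≈ 795

795


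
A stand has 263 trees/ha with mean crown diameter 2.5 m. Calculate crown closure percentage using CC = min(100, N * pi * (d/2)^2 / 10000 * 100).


(d/2)^2 = (2.5/2)^2 = 1.25^2 = 1.5625
Crown area = 3.141593 * 1.5625 = 4.90874 m^2
N * area / 10000 * 100 = 263 * 4.90874 / 10000 * 100 = 12.9100
CC = min(100, 12.9100) = 12.9100 ≈ 12.9%

12.9%


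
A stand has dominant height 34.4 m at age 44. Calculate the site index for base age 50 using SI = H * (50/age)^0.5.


50/44 = 1.13636
(1.13636)^0.5 = 1.06600
SI = 34.4 * 1.06600 = 36.6704 ≈ 36.7 m

36.7 m


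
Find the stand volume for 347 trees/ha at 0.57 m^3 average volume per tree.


V_stand = 347 * 0.57 = 197.79 ≈ 197.8 m^3/ha

197.8 m^3/ha


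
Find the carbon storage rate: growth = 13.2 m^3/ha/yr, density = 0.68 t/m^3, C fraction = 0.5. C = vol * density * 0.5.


C = 13.2 * 0.68 * 0.5 = 4.488 ≈ 4.49 t C/ha/yr

4.49 t C/ha/yr


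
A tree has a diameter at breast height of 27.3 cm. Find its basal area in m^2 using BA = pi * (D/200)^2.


D/200 = 27.3/200 = 0.1365 m
(D/200)^2 = 0.1365^2 = 0.01863225
BA = 3.141593 * 0.01863225 = 0.0585349 ≈ 0.0585 m^2

0.0585 m^2


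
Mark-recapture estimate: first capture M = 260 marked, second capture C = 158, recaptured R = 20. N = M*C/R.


N = M * C / R = 260 * 158 / 20 = 41080 / 20 = 2054

2054 individuals


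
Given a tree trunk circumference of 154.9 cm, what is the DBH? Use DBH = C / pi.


DBH = C / pi = 154.9 / 3.141593 = 49.3062 ≈ 49.31 cm

49.31 cm


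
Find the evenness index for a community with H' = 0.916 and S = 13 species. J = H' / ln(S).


ln(13) = 2.56495
J = H' / ln(S) = 0.916 / 2.56495 = 0.357122 ≈ 0.3571

0.3571


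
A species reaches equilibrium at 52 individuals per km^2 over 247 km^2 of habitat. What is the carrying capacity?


K = 52 * 247 = 12844 individuals

12844 individuals


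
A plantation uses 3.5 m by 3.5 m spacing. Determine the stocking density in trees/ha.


N = 10000 / 3.5^2 = 10000 / 12.25 = 816.327 ≈ 816 trees/ha

816 trees/ha


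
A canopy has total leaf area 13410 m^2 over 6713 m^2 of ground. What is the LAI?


LAI = 13410 / 6713 = 1.9976 ≈ 2.00

2.00


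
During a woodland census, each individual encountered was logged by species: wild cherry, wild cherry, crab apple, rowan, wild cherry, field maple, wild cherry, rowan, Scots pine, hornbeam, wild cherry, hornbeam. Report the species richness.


Total individuals logged = 12
Distinct species (count of individuals): wild cherry (5), crab apple (1), rowan (2), field maple (1), Scots pine (1), hornbeam (2)
Species richness = number of distinct species = 6

6


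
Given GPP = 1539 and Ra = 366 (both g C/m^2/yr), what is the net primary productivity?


NPP = GPP - Ra = 1539 - 366 = 1173 g C/m^2/yr

1173 g C/m^2/yr


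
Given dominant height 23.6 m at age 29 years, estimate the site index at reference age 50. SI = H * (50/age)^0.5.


50/29 = 1.72414
(1.72414)^0.5 = 1.31307
SI = 23.6 * 1.31307 = 30.9885 ≈ 31.0 m

31.0 m


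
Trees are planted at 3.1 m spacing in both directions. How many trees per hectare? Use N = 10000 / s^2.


N = 10000 / 3.1^2 = 10000 / 9.61 = 1040.58 ≈ 1041 trees/ha

1041 trees/ha


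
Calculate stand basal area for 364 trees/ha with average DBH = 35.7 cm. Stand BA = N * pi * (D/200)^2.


(D/200)^2 = (35.7/200)^2 = 0.1785^2 = 0.03186225
Individual BA = 3.141593 * 0.03186225 = 0.100098 m^2
Stand BA = 364 * 0.100098 = 36.4357 ≈ 36.44 m^2/ha

36.44 m^2/ha


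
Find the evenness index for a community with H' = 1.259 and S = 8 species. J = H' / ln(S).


ln(8) = 2.07944
J = H' / ln(S) = 1.259 / 2.07944 = 0.605451 ≈ 0.6055

0.6055


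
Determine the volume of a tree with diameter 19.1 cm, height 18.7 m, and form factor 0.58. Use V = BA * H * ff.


(D/200)^2 = (19.1/200)^2 = 0.0955^2 = 0.00912025
BA = 3.141593 * 0.00912025 = 0.0286521 m^2
V = 0.0286521 * 18.7 * 0.58 = 0.310761 ≈ 0.311 m^3

0.311 m^3


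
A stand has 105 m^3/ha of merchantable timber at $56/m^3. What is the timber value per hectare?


Value = 105 * 56 = $5880/ha

$5880/ha


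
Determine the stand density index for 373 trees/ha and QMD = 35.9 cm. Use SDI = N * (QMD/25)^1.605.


QMD/25 = 35.9/25 = 1.436
(1.436)^1.605 = exp(1.605 * ln(1.436)) = exp(1.605 * 0.361861) = exp(0.580787) = 1.78744
SDI = 373 * 1.78744 = 666.715 ≈ 667

667


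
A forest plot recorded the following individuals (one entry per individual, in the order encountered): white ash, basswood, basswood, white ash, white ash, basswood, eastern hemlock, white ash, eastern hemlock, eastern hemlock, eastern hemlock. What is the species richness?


Total individuals logged = 11
Distinct species (count of individuals): white ash (4), basswood (3), eastern hemlock (4)
Species richness = number of distinct species = 3

3


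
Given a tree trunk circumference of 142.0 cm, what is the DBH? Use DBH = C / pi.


DBH = C / pi = 142.0 / 3.141593 = 45.2000 ≈ 45.20 cm

45.20 cm


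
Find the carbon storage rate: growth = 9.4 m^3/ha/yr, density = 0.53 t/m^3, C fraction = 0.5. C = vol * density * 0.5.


C = 9.4 * 0.53 * 0.5 = 2.491 ≈ 2.49 t C/ha/yr

2.49 t C/ha/yr


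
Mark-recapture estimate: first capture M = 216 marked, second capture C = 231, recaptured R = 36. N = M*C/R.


N = M * C / R = 216 * 231 / 36 = 49896 / 36 = 1386

1386 individuals


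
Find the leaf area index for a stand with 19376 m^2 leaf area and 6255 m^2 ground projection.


LAI = 19376 / 6255 = 3.0977 ≈ 3.10

3.10


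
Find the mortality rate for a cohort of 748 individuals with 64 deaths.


Mortality rate = 64 / 748 = 0.085561 ≈ 0.0856

0.0856


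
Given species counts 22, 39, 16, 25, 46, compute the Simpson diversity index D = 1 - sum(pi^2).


Total N = 22 + 39 + 16 + 25 + 46 = 148
Per-species terms:
  p = 22/148 = 0.148649; p^2 = 0.148649^2 = 0.022097
  p = 39/148 = 0.263514; p^2 = 0.263514^2 = 0.069440
  p = 16/148 = 0.108108; p^2 = 0.108108^2 = 0.011687
  p = 25/148 = 0.168919; p^2 = 0.168919^2 = 0.028534
  p = 46/148 = 0.310811; p^2 = 0.310811^2 = 0.096603
sum(p^2) = 0.022097 + 0.069440 + 0.011687 + 0.028534 + 0.096603 = 0.228361
D = 1 - 0.228361 = 0.771639 ≈ 0.7716

0.7716


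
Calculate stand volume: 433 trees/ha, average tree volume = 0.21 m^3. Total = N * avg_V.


V_stand = 433 * 0.21 = 90.93 ≈ 90.9 m^3/ha

90.9 m^3/ha


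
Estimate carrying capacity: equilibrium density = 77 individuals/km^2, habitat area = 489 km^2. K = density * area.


K = 77 * 489 = 37653 individuals

37653 individuals


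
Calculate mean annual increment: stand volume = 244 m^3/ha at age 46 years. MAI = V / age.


MAI = 244 / 46 = 5.3043 ≈ 5.30 m^3/ha/yr

5.30 m^3/ha/yr


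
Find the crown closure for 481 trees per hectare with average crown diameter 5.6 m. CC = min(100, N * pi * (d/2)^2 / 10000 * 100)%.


(d/2)^2 = (5.6/2)^2 = 2.8^2 = 7.84
Crown area = 3.141593 * 7.84 = 24.6301 m^2
N * area / 10000 * 100 = 481 * 24.6301 / 10000 * 100 = 118.471
CC = min(100, 118.471) = 100%

100%


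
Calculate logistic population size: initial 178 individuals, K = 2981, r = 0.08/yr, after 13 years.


(K - N0)/N0 = (2981 - 178)/178 = 2803/178 = 15.7472
r*t = 0.08 * 13 = 1.04; exp(-1.04) = 0.353455
15.7472 * 0.353455 = 5.56593
1 + 5.56593 = 6.56593
N = 2981 / 6.56593 = 454.010 ≈ 454

454


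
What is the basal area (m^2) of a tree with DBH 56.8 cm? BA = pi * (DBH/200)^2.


D/200 = 56.8/200 = 0.284 m
(D/200)^2 = 0.284^2 = 0.080656
BA = 3.141593 * 0.080656 = 0.253388 ≈ 0.2534 m^2

0.2534 m^2


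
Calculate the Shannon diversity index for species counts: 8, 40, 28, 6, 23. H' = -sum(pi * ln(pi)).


Total N = 8 + 40 + 28 + 6 + 23 = 105
Per-species terms:
  p = 8/105 = 0.076190; ln(p) = -2.574525; p*ln(p) = 0.076190 * (-2.574525) = -0.196153
  p = 40/105 = 0.380952; ln(p) = -0.965082; p*ln(p) = 0.380952 * (-0.965082) = -0.367650
  p = 28/105 = 0.266667; ln(p) = -1.321755; p*ln(p) = 0.266667 * (-1.321755) = -0.352468
  p = 6/105 = 0.057143; ln(p) = -2.862198; p*ln(p) = 0.057143 * (-2.862198) = -0.163555
  p = 23/105 = 0.219048; ln(p) = -1.518464; p*ln(p) = 0.219048 * (-1.518464) = -0.332617
sum(p*ln(p)) = (-0.196153) + (-0.367650) + (-0.352468) + (-0.163555) + (-0.332617) = -1.412443
H' = -(-1.412443) = 1.412443 ≈ 1.4124

1.4124


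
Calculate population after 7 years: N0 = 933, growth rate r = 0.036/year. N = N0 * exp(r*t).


r*t = 0.036 * 7 = 0.252
exp(0.252) = 1.28660
N = 933 * 1.28660 = 1200.40 ≈ 1200

1200


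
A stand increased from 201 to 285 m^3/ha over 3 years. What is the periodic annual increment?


PAI = (V2 - V1) / period = (285 - 201) / 3 = 84 / 3 = 28.00 m^3/ha/yr

28.00 m^3/ha/yr


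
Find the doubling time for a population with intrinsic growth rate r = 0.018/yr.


td = ln(2) / 0.018 = 0.693147 / 0.018 = 38.5082 ≈ 38.5 years

38.5 years


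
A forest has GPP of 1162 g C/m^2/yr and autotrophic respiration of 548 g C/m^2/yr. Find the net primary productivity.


NPP = GPP - Ra = 1162 - 548 = 614 g C/m^2/yr

614 g C/m^2/yr


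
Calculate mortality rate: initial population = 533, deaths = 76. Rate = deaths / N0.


Mortality rate = 76 / 533 = 0.142589 ≈ 0.1426

0.1426


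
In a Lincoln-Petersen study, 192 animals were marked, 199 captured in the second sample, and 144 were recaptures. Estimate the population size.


N = M * C / R = 192 * 199 / 144 = 38208 / 144 = 265.33 ≈ 265

265 individuals


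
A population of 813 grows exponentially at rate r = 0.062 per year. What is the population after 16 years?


r*t = 0.062 * 16 = 0.992
exp(0.992) = 2.69662
N = 813 * 2.69662 = 2192.35 ≈ 2192

2192


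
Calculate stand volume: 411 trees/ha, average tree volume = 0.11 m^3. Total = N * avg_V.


V_stand = 411 * 0.11 = 45.21 ≈ 45.2 m^3/ha

45.2 m^3/ha


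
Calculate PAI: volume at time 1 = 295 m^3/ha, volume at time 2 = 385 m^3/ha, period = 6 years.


PAI = (V2 - V1) / period = (385 - 295) / 6 = 90 / 6 = 15.00 m^3/ha/yr

15.00 m^3/ha/yr


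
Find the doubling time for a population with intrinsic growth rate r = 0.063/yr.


td = ln(2) / 0.063 = 0.693147 / 0.063 = 11.0023 ≈ 11.0 years

11.0 years


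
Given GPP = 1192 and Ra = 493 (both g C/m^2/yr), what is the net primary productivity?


NPP = GPP - Ra = 1192 - 493 = 699 g C/m^2/yr

699 g C/m^2/yr


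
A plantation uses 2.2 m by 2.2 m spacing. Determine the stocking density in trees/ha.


N = 10000 / 2.2^2 = 10000 / 4.84 = 2066.12 ≈ 2066 trees/ha

2066 trees/ha


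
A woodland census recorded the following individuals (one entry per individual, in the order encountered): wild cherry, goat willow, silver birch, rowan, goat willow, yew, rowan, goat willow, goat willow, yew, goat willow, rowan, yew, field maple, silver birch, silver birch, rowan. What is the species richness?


Total individuals logged = 17
Distinct species (count of individuals): wild cherry (1), goat willow (5), silver birch (3), rowan (4), yew (3), field maple (1)
Species richness = number of distinct species = 6

6


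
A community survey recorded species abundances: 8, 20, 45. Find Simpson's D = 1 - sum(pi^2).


Total N = 8 + 20 + 45 = 73
Per-species terms:
  p = 8/73 = 0.109589; p^2 = 0.109589^2 = 0.012010
  p = 20/73 = 0.273973; p^2 = 0.273973^2 = 0.075061
  p = 45/73 = 0.616438; p^2 = 0.616438^2 = 0.379996
sum(p^2) = 0.012010 + 0.075061 + 0.379996 = 0.467067
D = 1 - 0.467067 = 0.532933 ≈ 0.5329

0.5329


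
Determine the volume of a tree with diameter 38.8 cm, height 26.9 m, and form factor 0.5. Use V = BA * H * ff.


(D/200)^2 = (38.8/200)^2 = 0.194^2 = 0.037636
BA = 3.141593 * 0.037636 = 0.118237 m^2
V = 0.118237 * 26.9 * 0.5 = 1.59029 ≈ 1.590 m^3

1.590 m^3


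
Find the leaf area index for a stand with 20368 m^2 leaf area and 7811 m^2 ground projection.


LAI = 20368 / 7811 = 2.6076 ≈ 2.61

2.61


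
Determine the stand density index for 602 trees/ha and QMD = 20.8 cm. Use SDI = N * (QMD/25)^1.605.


QMD/25 = 20.8/25 = 0.832
(0.832)^1.605 = exp(1.605 * ln(0.832)) = exp(1.605 * (-0.183923)) = exp(-0.295196) = 0.744386
SDI = 602 * 0.744386 = 448.120 ≈ 448

448


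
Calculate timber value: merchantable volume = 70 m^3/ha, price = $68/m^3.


Value = 70 * 68 = $4760/ha

$4760/ha


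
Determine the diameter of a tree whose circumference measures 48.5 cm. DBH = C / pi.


DBH = C / pi = 48.5 / 3.141593 = 15.4380 ≈ 15.44 cm

15.44 cm


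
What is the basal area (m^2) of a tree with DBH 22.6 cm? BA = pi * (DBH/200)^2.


D/200 = 22.6/200 = 0.113 m
(D/200)^2 = 0.113^2 = 0.012769
BA = 3.141593 * 0.012769 = 0.0401150 ≈ 0.0401 m^2

0.0401 m^2


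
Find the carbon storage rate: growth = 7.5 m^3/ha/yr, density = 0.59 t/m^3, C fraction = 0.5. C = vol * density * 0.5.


C = 7.5 * 0.59 * 0.5 = 2.2125 ≈ 2.21 t C/ha/yr

2.21 t C/ha/yr


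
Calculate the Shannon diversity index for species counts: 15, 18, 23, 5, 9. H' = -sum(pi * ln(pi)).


Total N = 15 + 18 + 23 + 5 + 9 = 70
Per-species terms:
  p = 15/70 = 0.214286; ln(p) = -1.540444; p*ln(p) = 0.214286 * (-1.540444) = -0.330096
  p = 18/70 = 0.257143; ln(p) = -1.358123; p*ln(p) = 0.257143 * (-1.358123) = -0.349232
  p = 23/70 = 0.328571; ln(p) = -1.113002; p*ln(p) = 0.328571 * (-1.113002) = -0.365700
  p = 5/70 = 0.071429; ln(p) = -2.639051; p*ln(p) = 0.071429 * (-2.639051) = -0.188505
  p = 9/70 = 0.128571; ln(p) = -2.051274; p*ln(p) = 0.128571 * (-2.051274) = -0.263734
sum(p*ln(p)) = (-0.330096) + (-0.349232) + (-0.365700) + (-0.188505) + (-0.263734) = -1.497267
H' = -(-1.497267) = 1.497267 ≈ 1.4973

1.4973


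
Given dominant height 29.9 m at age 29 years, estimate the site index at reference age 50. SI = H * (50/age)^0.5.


50/29 = 1.72414
(1.72414)^0.5 = 1.31307
SI = 29.9 * 1.31307 = 39.2608 ≈ 39.3 m

39.3 m


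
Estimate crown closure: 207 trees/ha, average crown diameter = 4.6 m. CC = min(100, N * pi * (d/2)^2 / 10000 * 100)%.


(d/2)^2 = (4.6/2)^2 = 2.3^2 = 5.29
Crown area = 3.141593 * 5.29 = 16.6190 m^2
N * area / 10000 * 100 = 207 * 16.6190 / 10000 * 100 = 34.4013
CC = min(100, 34.4013) = 34.4013 ≈ 34.4%

34.4%


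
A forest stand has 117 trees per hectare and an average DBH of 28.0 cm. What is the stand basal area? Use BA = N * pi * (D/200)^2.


(D/200)^2 = (28.0/200)^2 = 0.14^2 = 0.0196
Individual BA = 3.141593 * 0.0196 = 0.0615752 m^2
Stand BA = 117 * 0.0615752 = 7.20430 ≈ 7.20 m^2/ha

7.20 m^2/ha


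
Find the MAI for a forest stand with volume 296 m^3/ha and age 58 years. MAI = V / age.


MAI = 296 / 58 = 5.1034 ≈ 5.10 m^3/ha/yr

5.10 m^3/ha/yr


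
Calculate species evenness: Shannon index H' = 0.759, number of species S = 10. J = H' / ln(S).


ln(10) = 2.30259
J = H' / ln(S) = 0.759 / 2.30259 = 0.329629 ≈ 0.3296

0.3296


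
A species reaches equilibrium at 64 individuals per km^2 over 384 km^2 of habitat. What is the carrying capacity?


K = 64 * 384 = 24576 individuals

24576 individuals


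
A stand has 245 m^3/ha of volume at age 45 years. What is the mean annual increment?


MAI = 245 / 45 = 5.4444 ≈ 5.44 m^3/ha/yr

5.44 m^3/ha/yr


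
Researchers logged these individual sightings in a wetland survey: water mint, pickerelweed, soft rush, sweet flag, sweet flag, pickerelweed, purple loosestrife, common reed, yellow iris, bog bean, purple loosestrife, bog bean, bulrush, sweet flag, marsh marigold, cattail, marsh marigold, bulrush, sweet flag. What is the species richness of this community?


Total individuals logged = 19
Distinct species (count of individuals): water mint (1), pickerelweed (2), soft rush (1), sweet flag (4), purple loosestrife (2), common reed (1), yellow iris (1), bog bean (2), bulrush (2), marsh marigold (2), cattail (1)
Species richness = number of distinct species = 11

11


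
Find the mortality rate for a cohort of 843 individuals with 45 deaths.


Mortality rate = 45 / 843 = 0.053381 ≈ 0.0534

0.0534


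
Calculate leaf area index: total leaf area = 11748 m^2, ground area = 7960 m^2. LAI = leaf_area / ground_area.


LAI = 11748 / 7960 = 1.4759 ≈ 1.48

1.48


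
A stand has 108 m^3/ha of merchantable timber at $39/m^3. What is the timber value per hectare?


Value = 108 * 39 = $4212/ha

$4212/ha


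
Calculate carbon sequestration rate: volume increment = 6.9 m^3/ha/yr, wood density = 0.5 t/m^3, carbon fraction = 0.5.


C = 6.9 * 0.5 * 0.5 = 1.725 ≈ 1.73 t C/ha/yr

1.73 t C/ha/yr


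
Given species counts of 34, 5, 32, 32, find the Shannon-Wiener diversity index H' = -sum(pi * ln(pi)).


Total N = 34 + 5 + 32 + 32 = 103
Per-species terms:
  p = 34/103 = 0.330097; ln(p) = -1.108369; p*ln(p) = 0.330097 * (-1.108369) = -0.365869
  p = 5/103 = 0.048544; ln(p) = -3.025285; p*ln(p) = 0.048544 * (-3.025285) = -0.146859
  p = 32/103 = 0.310680; ln(p) = -1.168992; p*ln(p) = 0.310680 * (-1.168992) = -0.363182
  p = 32/103 = 0.310680; ln(p) = -1.168992; p*ln(p) = 0.310680 * (-1.168992) = -0.363182
sum(p*ln(p)) = (-0.365869) + (-0.146859) + (-0.363182) + (-0.363182) = -1.239092
H' = -(-1.239092) = 1.239092 ≈ 1.2391

1.2391


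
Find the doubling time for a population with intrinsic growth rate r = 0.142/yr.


td = ln(2) / 0.142 = 0.693147 / 0.142 = 4.88132 ≈ 4.9 years

4.9 years


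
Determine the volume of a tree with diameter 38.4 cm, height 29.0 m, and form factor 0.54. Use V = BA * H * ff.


(D/200)^2 = (38.4/200)^2 = 0.192^2 = 0.036864
BA = 3.141593 * 0.036864 = 0.115812 m^2
V = 0.115812 * 29.0 * 0.54 = 1.81362 ≈ 1.814 m^3

1.814 m^3


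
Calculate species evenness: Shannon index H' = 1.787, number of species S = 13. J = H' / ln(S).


ln(13) = 2.56495
J = H' / ln(S) = 1.787 / 2.56495 = 0.696700 ≈ 0.6967

0.6967


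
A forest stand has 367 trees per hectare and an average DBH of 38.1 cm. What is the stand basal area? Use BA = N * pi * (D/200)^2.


(D/200)^2 = (38.1/200)^2 = 0.1905^2 = 0.03629025
Individual BA = 3.141593 * 0.03629025 = 0.114009 m^2
Stand BA = 367 * 0.114009 = 41.8413 ≈ 41.84 m^2/ha

41.84 m^2/ha


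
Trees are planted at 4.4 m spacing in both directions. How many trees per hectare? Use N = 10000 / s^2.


N = 10000 / 4.4^2 = 10000 / 19.36 = 516.529 ≈ 517 trees/ha

517 trees/ha


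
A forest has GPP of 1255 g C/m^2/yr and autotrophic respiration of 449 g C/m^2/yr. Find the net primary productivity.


NPP = GPP - Ra = 1255 - 449 = 806 g C/m^2/yr

806 g C/m^2/yr


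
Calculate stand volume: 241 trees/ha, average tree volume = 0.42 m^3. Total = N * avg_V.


V_stand = 241 * 0.42 = 101.22 ≈ 101.2 m^3/ha

101.2 m^3/ha


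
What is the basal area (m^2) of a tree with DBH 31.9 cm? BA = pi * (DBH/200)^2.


D/200 = 31.9/200 = 0.1595 m
(D/200)^2 = 0.1595^2 = 0.02544025
BA = 3.141593 * 0.02544025 = 0.0799229 ≈ 0.0799 m^2

0.0799 m^2


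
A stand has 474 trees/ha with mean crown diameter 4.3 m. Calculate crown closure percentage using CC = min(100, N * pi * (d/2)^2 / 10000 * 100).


(d/2)^2 = (4.3/2)^2 = 2.15^2 = 4.6225
Crown area = 3.141593 * 4.6225 = 14.5220 m^2
N * area / 10000 * 100 = 474 * 14.5220 / 10000 * 100 = 68.8343
CC = min(100, 68.8343) = 68.8343 ≈ 68.8%

68.8%


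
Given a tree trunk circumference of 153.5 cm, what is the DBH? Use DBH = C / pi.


DBH = C / pi = 153.5 / 3.141593 = 48.8606 ≈ 48.86 cm

48.86 cm


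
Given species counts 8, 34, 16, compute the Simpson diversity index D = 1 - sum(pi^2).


Total N = 8 + 34 + 16 = 58
Per-species terms:
  p = 8/58 = 0.137931; p^2 = 0.137931^2 = 0.019025
  p = 34/58 = 0.586207; p^2 = 0.586207^2 = 0.343639
  p = 16/58 = 0.275862; p^2 = 0.275862^2 = 0.076100
sum(p^2) = 0.019025 + 0.343639 + 0.076100 = 0.438764
D = 1 - 0.438764 = 0.561236 ≈ 0.5612

0.5612


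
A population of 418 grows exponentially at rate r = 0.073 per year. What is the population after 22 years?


r*t = 0.073 * 22 = 1.606
exp(1.606) = 4.98284
N = 418 * 4.98284 = 2082.83 ≈ 2083

2083


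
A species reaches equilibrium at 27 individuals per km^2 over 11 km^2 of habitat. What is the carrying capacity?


K = 27 * 11 = 297 individuals

297 individuals


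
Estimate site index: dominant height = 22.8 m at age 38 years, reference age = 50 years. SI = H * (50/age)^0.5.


50/38 = 1.31579
(1.31579)^0.5 = 1.14708
SI = 22.8 * 1.14708 = 26.1534 ≈ 26.2 m

26.2 m


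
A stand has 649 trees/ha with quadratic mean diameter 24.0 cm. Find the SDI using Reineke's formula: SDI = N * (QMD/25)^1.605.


QMD/25 = 24.0/25 = 0.96
(0.96)^1.605 = exp(1.605 * ln(0.96)) = exp(1.605 * (-0.0408220)) = exp(-0.0655193) = 0.936581
SDI = 649 * 0.936581 = 607.841 ≈ 608

608


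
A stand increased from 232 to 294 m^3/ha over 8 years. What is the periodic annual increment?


PAI = (V2 - V1) / period = (294 - 232) / 8 = 62 / 8 = 7.75 m^3/ha/yr

7.75 m^3/ha/yr


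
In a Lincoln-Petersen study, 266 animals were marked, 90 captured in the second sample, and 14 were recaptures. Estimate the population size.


N = M * C / R = 266 * 90 / 14 = 23940 / 14 = 1710

1710 individuals


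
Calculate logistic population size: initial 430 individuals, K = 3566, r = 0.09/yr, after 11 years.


(K - N0)/N0 = (3566 - 430)/430 = 3136/430 = 7.29302
r*t = 0.09 * 11 = 0.99; exp(-0.99) = 0.371577
7.29302 * 0.371577 = 2.70992
1 + 2.70992 = 3.70992
N = 3566 / 3.70992 = 961.207 ≈ 961

961


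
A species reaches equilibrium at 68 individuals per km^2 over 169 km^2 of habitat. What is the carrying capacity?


K = 68 * 169 = 11492 individuals

11492 individuals


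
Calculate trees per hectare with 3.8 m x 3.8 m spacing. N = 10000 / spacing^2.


N = 10000 / 3.8^2 = 10000 / 14.44 = 692.521 ≈ 693 trees/ha

693 trees/ha


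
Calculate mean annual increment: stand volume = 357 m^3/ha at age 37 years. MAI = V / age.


MAI = 357 / 37 = 9.6486 ≈ 9.65 m^3/ha/yr

9.65 m^3/ha/yr


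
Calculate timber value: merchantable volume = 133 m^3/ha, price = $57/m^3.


Value = 133 * 57 = $7581/ha

$7581/ha


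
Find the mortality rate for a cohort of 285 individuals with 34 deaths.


Mortality rate = 34 / 285 = 0.119298 ≈ 0.1193

0.1193


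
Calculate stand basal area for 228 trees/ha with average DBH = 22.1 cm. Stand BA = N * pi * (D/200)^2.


(D/200)^2 = (22.1/200)^2 = 0.1105^2 = 0.01221025
Individual BA = 3.141593 * 0.01221025 = 0.0383596 m^2
Stand BA = 228 * 0.0383596 = 8.74599 ≈ 8.75 m^2/ha

8.75 m^2/ha


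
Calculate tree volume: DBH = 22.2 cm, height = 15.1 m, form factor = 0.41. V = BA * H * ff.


(D/200)^2 = (22.2/200)^2 = 0.111^2 = 0.012321
BA = 3.141593 * 0.012321 = 0.0387076 m^2
V = 0.0387076 * 15.1 * 0.41 = 0.239639 ≈ 0.240 m^3

0.240 m^3


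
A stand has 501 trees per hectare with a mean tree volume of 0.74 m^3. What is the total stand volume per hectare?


V_stand = 501 * 0.74 = 370.74 ≈ 370.7 m^3/ha

370.7 m^3/ha


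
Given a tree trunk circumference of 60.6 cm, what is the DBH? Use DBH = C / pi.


DBH = C / pi = 60.6 / 3.141593 = 19.2896 ≈ 19.29 cm

19.29 cm


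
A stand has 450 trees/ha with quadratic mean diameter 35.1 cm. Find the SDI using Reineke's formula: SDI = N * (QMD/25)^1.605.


QMD/25 = 35.1/25 = 1.404
(1.404)^1.605 = exp(1.605 * ln(1.404)) = exp(1.605 * 0.339325) = exp(0.544617) = 1.72395
SDI = 450 * 1.72395 = 775.778 ≈ 776

776


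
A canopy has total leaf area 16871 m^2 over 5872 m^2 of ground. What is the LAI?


LAI = 16871 / 5872 = 2.8731 ≈ 2.87

2.87


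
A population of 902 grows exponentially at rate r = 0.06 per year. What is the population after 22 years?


r*t = 0.06 * 22 = 1.32
exp(1.32) = 3.74342
N = 902 * 3.74342 = 3376.56 ≈ 3377

3377


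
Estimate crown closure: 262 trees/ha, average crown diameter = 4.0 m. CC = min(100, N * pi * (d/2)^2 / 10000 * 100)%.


(d/2)^2 = (4.0/2)^2 = 2^2 = 4
Crown area = 3.141593 * 4 = 12.5664 m^2
N * area / 10000 * 100 = 262 * 12.5664 / 10000 * 100 = 32.9240
CC = min(100, 32.9240) = 32.9240 ≈ 32.9%

32.9%


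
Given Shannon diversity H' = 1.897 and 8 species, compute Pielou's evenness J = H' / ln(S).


ln(8) = 2.07944
J = H' / ln(S) = 1.897 / 2.07944 = 0.912265 ≈ 0.9123

0.9123


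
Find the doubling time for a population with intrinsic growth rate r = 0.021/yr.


td = ln(2) / 0.021 = 0.693147 / 0.021 = 33.0070 ≈ 33.0 years

33.0 years


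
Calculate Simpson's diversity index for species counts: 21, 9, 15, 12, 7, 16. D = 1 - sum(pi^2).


Total N = 21 + 9 + 15 + 12 + 7 + 16 = 80
Per-species terms:
  p = 21/80 = 0.262500; p^2 = 0.262500^2 = 0.068906
  p = 9/80 = 0.112500; p^2 = 0.112500^2 = 0.012656
  p = 15/80 = 0.187500; p^2 = 0.187500^2 = 0.035156
  p = 12/80 = 0.150000; p^2 = 0.150000^2 = 0.022500
  p = 7/80 = 0.087500; p^2 = 0.087500^2 = 0.007656
  p = 16/80 = 0.200000; p^2 = 0.200000^2 = 0.040000
sum(p^2) = 0.068906 + 0.012656 + 0.035156 + 0.022500 + 0.007656 + 0.040000 = 0.186874
D = 1 - 0.186874 = 0.813126 ≈ 0.8131

0.8131


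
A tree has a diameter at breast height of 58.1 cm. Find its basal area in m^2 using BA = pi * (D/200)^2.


D/200 = 58.1/200 = 0.2905 m
(D/200)^2 = 0.2905^2 = 0.08439025
BA = 3.141593 * 0.08439025 = 0.265120 ≈ 0.2651 m^2

0.2651 m^2


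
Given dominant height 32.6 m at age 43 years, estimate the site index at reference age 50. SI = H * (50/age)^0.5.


50/43 = 1.16279
(1.16279)^0.5 = 1.07833
SI = 32.6 * 1.07833 = 35.1536 ≈ 35.2 m

35.2 m


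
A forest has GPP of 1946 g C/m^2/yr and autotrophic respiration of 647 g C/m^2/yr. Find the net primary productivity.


NPP = GPP - Ra = 1946 - 647 = 1299 g C/m^2/yr

1299 g C/m^2/yr


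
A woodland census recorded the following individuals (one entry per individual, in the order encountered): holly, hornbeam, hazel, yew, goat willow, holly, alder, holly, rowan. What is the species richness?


Total individuals logged = 9
Distinct species (count of individuals): holly (3), hornbeam (1), hazel (1), yew (1), goat willow (1), alder (1), rowan (1)
Species richness = number of distinct species = 7

7


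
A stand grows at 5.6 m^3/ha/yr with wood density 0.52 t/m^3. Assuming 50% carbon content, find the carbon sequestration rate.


C = 5.6 * 0.52 * 0.5 = 1.456 ≈ 1.46 t C/ha/yr

1.46 t C/ha/yr


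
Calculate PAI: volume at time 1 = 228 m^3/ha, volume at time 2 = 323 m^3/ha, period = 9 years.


PAI = (V2 - V1) / period = (323 - 228) / 9 = 95 / 9 = 10.5556 ≈ 10.56 m^3/ha/yr

10.56 m^3/ha/yr


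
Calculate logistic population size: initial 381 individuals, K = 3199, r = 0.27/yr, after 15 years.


(K - N0)/N0 = (3199 - 381)/381 = 2818/381 = 7.39633
r*t = 0.27 * 15 = 4.05; exp(-4.05) = 0.0174224
7.39633 * 0.0174224 = 0.128862
1 + 0.128862 = 1.12886
N = 3199 / 1.12886 = 2833.83 ≈ 2834

2834


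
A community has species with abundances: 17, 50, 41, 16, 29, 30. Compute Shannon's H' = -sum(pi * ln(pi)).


Total N = 17 + 50 + 41 + 16 + 29 + 30 = 183
Per-species terms:
  p = 17/183 = 0.092896; ln(p) = -2.376275; p*ln(p) = 0.092896 * (-2.376275) = -0.220746
  p = 50/183 = 0.273224; ln(p) = -1.297463; p*ln(p) = 0.273224 * (-1.297463) = -0.354498
  p = 41/183 = 0.224044; ln(p) = -1.495913; p*ln(p) = 0.224044 * (-1.495913) = -0.335150
  p = 16/183 = 0.087432; ln(p) = -2.436894; p*ln(p) = 0.087432 * (-2.436894) = -0.213063
  p = 29/183 = 0.158470; ln(p) = -1.842190; p*ln(p) = 0.158470 * (-1.842190) = -0.291932
  p = 30/183 = 0.163934; ln(p) = -1.808291; p*ln(p) = 0.163934 * (-1.808291) = -0.296440
sum(p*ln(p)) = (-0.220746) + (-0.354498) + (-0.335150) + (-0.213063) + (-0.291932) + (-0.296440) = -1.711829
H' = -(-1.711829) = 1.711829 ≈ 1.7118

1.7118


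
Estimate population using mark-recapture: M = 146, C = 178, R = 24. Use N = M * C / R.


N = M * C / R = 146 * 178 / 24 = 25988 / 24 = 1082.83 ≈ 1083

1083 individuals


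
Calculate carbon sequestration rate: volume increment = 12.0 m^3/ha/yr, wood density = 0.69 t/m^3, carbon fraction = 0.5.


C = 12.0 * 0.69 * 0.5 = 4.14 t C/ha/yr

4.14 t C/ha/yr


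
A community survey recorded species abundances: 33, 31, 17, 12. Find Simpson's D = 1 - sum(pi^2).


Total N = 33 + 31 + 17 + 12 = 93
Per-species terms:
  p = 33/93 = 0.354839; p^2 = 0.354839^2 = 0.125911
  p = 31/93 = 0.333333; p^2 = 0.333333^2 = 0.111111
  p = 17/93 = 0.182796; p^2 = 0.182796^2 = 0.033414
  p = 12/93 = 0.129032; p^2 = 0.129032^2 = 0.016649
sum(p^2) = 0.125911 + 0.111111 + 0.033414 + 0.016649 = 0.287085
D = 1 - 0.287085 = 0.712915 ≈ 0.7129

0.7129


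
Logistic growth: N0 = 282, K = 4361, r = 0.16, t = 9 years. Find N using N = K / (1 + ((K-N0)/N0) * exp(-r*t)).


(K - N0)/N0 = (4361 - 282)/282 = 4079/282 = 14.4645
r*t = 0.16 * 9 = 1.44; exp(-1.44) = 0.236928
14.4645 * 0.236928 = 3.42705
1 + 3.42705 = 4.42705
N = 4361 / 4.42705 = 985.080 ≈ 985

985


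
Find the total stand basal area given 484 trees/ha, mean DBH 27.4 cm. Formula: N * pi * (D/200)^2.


(D/200)^2 = (27.4/200)^2 = 0.137^2 = 0.018769
Individual BA = 3.141593 * 0.018769 = 0.0589646 m^2
Stand BA = 484 * 0.0589646 = 28.5389 ≈ 28.54 m^2/ha

28.54 m^2/ha


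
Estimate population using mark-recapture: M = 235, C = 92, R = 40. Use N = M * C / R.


N = M * C / R = 235 * 92 / 40 = 21620 / 40 = 540.50 ≈ 541

541 individuals


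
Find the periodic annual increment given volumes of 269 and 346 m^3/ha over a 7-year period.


PAI = (V2 - V1) / period = (346 - 269) / 7 = 77 / 7 = 11.00 m^3/ha/yr

11.00 m^3/ha/yr


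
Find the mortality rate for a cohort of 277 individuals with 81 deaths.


Mortality rate = 81 / 277 = 0.292419 ≈ 0.2924

0.2924


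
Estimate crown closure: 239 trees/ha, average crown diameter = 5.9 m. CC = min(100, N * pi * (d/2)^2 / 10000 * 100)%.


(d/2)^2 = (5.9/2)^2 = 2.95^2 = 8.7025
Crown area = 3.141593 * 8.7025 = 27.3397 m^2
N * area / 10000 * 100 = 239 * 27.3397 / 10000 * 100 = 65.3419
CC = min(100, 65.3419) = 65.3419 ≈ 65.3%

65.3%


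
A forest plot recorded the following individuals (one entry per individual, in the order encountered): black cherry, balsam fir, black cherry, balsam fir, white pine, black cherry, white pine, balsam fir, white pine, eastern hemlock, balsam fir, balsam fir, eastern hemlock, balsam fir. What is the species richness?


Total individuals logged = 14
Distinct species (count of individuals): black cherry (3), balsam fir (6), white pine (3), eastern hemlock (2)
Species richness = number of distinct species = 4

4


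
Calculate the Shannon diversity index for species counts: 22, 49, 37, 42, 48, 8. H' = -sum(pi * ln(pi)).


Total N = 22 + 49 + 37 + 42 + 48 + 8 = 206
Per-species terms:
  p = 22/206 = 0.106796; ln(p) = -2.236835; p*ln(p) = 0.106796 * (-2.236835) = -0.238885
  p = 49/206 = 0.237864; ln(p) = -1.436056; p*ln(p) = 0.237864 * (-1.436056) = -0.341586
  p = 37/206 = 0.179612; ln(p) = -1.716956; p*ln(p) = 0.179612 * (-1.716956) = -0.308386
  p = 42/206 = 0.203883; ln(p) = -1.590209; p*ln(p) = 0.203883 * (-1.590209) = -0.324217
  p = 48/206 = 0.233010; ln(p) = -1.456674; p*ln(p) = 0.233010 * (-1.456674) = -0.339420
  p = 8/206 = 0.038835; ln(p) = -3.248433; p*ln(p) = 0.038835 * (-3.248433) = -0.126153
sum(p*ln(p)) = (-0.238885) + (-0.341586) + (-0.308386) + (-0.324217) + (-0.339420) + (-0.126153) = -1.678647
H' = -(-1.678647) = 1.678647 ≈ 1.6786

1.6786


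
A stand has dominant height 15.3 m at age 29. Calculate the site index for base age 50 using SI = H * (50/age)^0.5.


50/29 = 1.72414
(1.72414)^0.5 = 1.31307
SI = 15.3 * 1.31307 = 20.0900 ≈ 20.1 m

20.1 m


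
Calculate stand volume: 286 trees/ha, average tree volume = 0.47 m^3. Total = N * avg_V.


V_stand = 286 * 0.47 = 134.42 ≈ 134.4 m^3/ha

134.4 m^3/ha


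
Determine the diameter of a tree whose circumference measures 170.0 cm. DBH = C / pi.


DBH = C / pi = 170.0 / 3.141593 = 54.1127 ≈ 54.11 cm

54.11 cm


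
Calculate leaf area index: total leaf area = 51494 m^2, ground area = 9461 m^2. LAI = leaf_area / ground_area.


LAI = 51494 / 9461 = 5.4428 ≈ 5.44

5.44


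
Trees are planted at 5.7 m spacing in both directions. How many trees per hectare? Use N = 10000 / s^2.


N = 10000 / 5.7^2 = 10000 / 32.49 = 307.787 ≈ 308 trees/ha

308 trees/ha


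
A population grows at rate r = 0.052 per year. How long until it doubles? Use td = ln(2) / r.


td = ln(2) / 0.052 = 0.693147 / 0.052 = 13.3298 ≈ 13.3 years

13.3 years


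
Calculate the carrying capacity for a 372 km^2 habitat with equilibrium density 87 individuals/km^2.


K = 87 * 372 = 32364 individuals

32364 individuals


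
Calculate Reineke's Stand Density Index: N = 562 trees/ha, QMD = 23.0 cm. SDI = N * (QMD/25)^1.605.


QMD/25 = 23.0/25 = 0.92
(0.92)^1.605 = exp(1.605 * ln(0.92)) = exp(1.605 * (-0.0833816)) = exp(-0.133827) = 0.874741
SDI = 562 * 0.874741 = 491.604 ≈ 492

492


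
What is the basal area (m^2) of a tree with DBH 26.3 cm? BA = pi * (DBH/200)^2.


D/200 = 26.3/200 = 0.1315 m
(D/200)^2 = 0.1315^2 = 0.01729225
BA = 3.141593 * 0.01729225 = 0.0543252 ≈ 0.0543 m^2

0.0543 m^2


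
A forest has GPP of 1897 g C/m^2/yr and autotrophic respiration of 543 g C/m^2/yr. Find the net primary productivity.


NPP = GPP - Ra = 1897 - 543 = 1354 g C/m^2/yr

1354 g C/m^2/yr


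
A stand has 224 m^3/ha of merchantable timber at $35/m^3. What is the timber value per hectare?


Value = 224 * 35 = $7840/ha

$7840/ha


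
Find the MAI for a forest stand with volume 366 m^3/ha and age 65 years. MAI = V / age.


MAI = 366 / 65 = 5.6308 ≈ 5.63 m^3/ha/yr

5.63 m^3/ha/yr


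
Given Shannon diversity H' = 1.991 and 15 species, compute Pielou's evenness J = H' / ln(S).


ln(15) = 2.70805
J = H' / ln(S) = 1.991 / 2.70805 = 0.735215 ≈ 0.7352

0.7352


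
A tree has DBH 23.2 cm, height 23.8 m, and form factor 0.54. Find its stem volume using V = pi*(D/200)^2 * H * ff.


(D/200)^2 = (23.2/200)^2 = 0.116^2 = 0.013456
BA = 3.141593 * 0.013456 = 0.0422733 m^2
V = 0.0422733 * 23.8 * 0.54 = 0.543296 ≈ 0.543 m^3

0.543 m^3


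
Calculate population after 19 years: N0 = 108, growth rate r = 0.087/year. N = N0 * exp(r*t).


r*t = 0.087 * 19 = 1.653
exp(1.653) = 5.22262
N = 108 * 5.22262 = 564.043 ≈ 564

564


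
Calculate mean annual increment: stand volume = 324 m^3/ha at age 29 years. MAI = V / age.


MAI = 324 / 29 = 11.1724 ≈ 11.17 m^3/ha/yr

11.17 m^3/ha/yr


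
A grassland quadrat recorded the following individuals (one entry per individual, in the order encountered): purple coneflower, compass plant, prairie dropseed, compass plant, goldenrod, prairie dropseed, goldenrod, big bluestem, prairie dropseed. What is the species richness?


Total individuals logged = 9
Distinct species (count of individuals): purple coneflower (1), compass plant (2), prairie dropseed (3), goldenrod (2), big bluestem (1)
Species richness = number of distinct species = 5

5


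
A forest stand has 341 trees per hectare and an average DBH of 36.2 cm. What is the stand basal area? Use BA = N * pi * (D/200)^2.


(D/200)^2 = (36.2/200)^2 = 0.181^2 = 0.032761
Individual BA = 3.141593 * 0.032761 = 0.102922 m^2
Stand BA = 341 * 0.102922 = 35.0964 ≈ 35.10 m^2/ha

35.10 m^2/ha


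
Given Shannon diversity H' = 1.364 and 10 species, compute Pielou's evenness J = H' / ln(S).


ln(10) = 2.30259
J = H' / ln(S) = 1.364 / 2.30259 = 0.592376 ≈ 0.5924

0.5924


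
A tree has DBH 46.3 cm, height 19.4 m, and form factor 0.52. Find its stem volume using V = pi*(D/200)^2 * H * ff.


(D/200)^2 = (46.3/200)^2 = 0.2315^2 = 0.05359225
BA = 3.141593 * 0.05359225 = 0.168365 m^2
V = 0.168365 * 19.4 * 0.52 = 1.69847 ≈ 1.698 m^3

1.698 m^3


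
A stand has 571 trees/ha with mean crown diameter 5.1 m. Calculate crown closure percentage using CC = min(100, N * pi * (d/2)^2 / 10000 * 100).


(d/2)^2 = (5.1/2)^2 = 2.55^2 = 6.5025
Crown area = 3.141593 * 6.5025 = 20.4282 m^2
N * area / 10000 * 100 = 571 * 20.4282 / 10000 * 100 = 116.645
CC = min(100, 116.645) = 100%

100%


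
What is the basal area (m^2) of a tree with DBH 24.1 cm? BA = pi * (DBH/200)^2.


D/200 = 24.1/200 = 0.1205 m
(D/200)^2 = 0.1205^2 = 0.01452025
BA = 3.141593 * 0.01452025 = 0.0456167 ≈ 0.0456 m^2

0.0456 m^2


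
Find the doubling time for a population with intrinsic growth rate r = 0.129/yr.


td = ln(2) / 0.129 = 0.693147 / 0.129 = 5.37323 ≈ 5.4 years

5.4 years


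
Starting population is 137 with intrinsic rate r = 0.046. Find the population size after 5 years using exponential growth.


r*t = 0.046 * 5 = 0.23
exp(0.23) = 1.25860
N = 137 * 1.25860 = 172.428 ≈ 172

172


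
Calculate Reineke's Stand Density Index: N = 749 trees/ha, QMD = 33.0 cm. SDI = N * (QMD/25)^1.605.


QMD/25 = 33.0/25 = 1.32
(1.32)^1.605 = exp(1.605 * ln(1.32)) = exp(1.605 * 0.277632) = exp(0.445599) = 1.56143
SDI = 749 * 1.56143 = 1169.51 ≈ 1170

1170


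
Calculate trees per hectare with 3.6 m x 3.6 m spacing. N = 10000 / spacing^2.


N = 10000 / 3.6^2 = 10000 / 12.96 = 771.605 ≈ 772 trees/ha

772 trees/ha


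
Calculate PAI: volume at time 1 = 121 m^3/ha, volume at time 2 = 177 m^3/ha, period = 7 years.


PAI = (V2 - V1) / period = (177 - 121) / 7 = 56 / 7 = 8.00 m^3/ha/yr

8.00 m^3/ha/yr


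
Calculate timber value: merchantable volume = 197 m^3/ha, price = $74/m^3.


Value = 197 * 74 = $14578/ha

$14578/ha


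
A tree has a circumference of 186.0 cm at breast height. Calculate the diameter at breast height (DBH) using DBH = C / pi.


DBH = C / pi = 186.0 / 3.141593 = 59.2056 ≈ 59.21 cm

59.21 cm
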